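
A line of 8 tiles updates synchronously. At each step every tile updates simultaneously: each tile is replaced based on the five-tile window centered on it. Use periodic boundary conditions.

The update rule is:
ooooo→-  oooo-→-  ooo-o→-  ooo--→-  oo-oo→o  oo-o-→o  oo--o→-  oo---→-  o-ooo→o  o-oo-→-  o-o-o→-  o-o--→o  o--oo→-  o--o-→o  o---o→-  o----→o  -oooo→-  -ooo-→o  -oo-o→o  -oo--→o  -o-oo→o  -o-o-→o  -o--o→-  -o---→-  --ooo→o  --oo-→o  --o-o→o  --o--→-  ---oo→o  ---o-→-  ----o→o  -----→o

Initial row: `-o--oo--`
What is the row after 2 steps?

oooooo-o

----oo--
oooooo-o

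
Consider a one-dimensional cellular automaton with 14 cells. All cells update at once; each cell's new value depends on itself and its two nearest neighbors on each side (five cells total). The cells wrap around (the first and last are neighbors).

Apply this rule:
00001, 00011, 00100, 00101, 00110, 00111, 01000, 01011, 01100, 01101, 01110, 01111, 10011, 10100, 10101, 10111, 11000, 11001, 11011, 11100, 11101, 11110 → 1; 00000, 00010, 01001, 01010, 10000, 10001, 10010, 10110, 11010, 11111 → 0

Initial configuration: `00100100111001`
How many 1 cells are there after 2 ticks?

00100101111101
00100111101101
count of 1: 8

8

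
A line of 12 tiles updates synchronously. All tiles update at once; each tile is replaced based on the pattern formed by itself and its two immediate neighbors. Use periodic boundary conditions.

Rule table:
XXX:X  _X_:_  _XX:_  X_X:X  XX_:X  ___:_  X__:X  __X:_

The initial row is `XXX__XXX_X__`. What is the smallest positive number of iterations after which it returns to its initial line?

iteration 1: _XXX__XXX_X_
iteration 2: __XXX__XXX_X
iteration 3: X__XXX__XXX_
iteration 4: _X__XXX__XXX
iteration 5: X_X__XXX__XX
iteration 6: XX_X__XXX__X
iteration 7: XXX_X__XXX__
iteration 8: _XXX_X__XXX_
iteration 9: __XXX_X__XXX
iteration 10: X__XXX_X__XX
iteration 11: XX__XXX_X__X
iteration 12: XXX__XXX_X__

12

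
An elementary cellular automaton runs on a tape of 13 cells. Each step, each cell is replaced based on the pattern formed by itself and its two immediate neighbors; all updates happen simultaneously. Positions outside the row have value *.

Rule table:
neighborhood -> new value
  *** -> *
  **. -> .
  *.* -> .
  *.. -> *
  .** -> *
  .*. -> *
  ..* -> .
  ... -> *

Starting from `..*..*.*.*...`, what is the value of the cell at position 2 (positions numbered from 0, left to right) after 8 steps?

*.**.*.*.***.
..*..*.*.**..
*.**.*.*.*.*.
..*..*.*.*.*.
*.**.*.*.*.*.  (repeats step 3; period 2)
step 8: ..*..*.*.*.*.
position 2 holds *

*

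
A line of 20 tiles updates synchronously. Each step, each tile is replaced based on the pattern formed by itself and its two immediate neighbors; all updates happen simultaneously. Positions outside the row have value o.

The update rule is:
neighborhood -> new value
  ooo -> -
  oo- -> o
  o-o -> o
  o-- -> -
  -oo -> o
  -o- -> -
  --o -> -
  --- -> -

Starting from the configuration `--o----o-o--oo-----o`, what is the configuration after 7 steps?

step 1: --------o---oo-----o
step 2: ------------oo-----o
step 3: ------------oo-----o  (fixed point — unchanged through step 7)

------------oo-----o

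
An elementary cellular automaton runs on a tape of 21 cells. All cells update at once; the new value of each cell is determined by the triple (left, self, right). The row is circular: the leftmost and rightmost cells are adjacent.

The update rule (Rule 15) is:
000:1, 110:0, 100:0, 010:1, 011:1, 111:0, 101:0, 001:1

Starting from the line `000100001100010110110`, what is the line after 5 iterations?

iteration 1: 111101111001110100100
iteration 2: 100001000011000101101
iteration 3: 001111011110011101001
iteration 4: 011000010000110001011
iteration 5: 010011110111100111010

010011110111100111010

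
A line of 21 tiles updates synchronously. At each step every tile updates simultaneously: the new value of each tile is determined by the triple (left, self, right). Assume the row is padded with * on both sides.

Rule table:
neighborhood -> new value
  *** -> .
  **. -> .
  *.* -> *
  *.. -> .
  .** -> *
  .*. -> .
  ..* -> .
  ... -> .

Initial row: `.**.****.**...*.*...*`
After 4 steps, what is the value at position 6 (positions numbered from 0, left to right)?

.

**.**...**.....*....*
..**....*...........*
..*.................*
....................*
position 6 holds .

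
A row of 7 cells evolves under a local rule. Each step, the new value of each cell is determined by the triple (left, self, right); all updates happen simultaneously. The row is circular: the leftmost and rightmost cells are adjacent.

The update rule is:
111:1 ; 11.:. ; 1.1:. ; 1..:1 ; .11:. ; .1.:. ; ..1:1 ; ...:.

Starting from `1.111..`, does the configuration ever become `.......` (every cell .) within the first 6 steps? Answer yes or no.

yes

step 1: ...1.11
step 2: 1.1....
step 3: ...1..1
step 4: 1.1.11.
step 5: .......
all cells are . at step 5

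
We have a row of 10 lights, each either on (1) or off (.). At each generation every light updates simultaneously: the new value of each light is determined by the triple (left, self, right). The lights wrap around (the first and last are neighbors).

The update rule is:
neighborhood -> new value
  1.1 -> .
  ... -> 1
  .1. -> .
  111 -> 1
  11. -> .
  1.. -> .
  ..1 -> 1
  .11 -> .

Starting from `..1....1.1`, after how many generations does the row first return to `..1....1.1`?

.1..111...
1..1.1..11
..1....1.1

3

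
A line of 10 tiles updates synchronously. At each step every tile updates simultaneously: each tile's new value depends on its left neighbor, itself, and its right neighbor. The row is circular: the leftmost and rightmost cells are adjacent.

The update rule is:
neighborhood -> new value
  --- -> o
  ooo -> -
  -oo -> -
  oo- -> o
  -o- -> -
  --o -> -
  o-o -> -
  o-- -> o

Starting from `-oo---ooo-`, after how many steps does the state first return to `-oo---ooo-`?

10

--ooo---oo
o---ooo--o
ooo---oo--
--ooo--oo-
o---oo--oo
ooo--oo---
--oo--ooo-
o--oo---oo
oo--ooo---
-oo---ooo-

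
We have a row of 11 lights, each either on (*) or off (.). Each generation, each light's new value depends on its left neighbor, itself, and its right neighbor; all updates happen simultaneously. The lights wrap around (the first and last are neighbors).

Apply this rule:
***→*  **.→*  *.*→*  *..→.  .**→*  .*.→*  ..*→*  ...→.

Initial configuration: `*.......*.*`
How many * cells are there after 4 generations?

*......****
*.....*****
*....******
*...*******
count of *: 8

8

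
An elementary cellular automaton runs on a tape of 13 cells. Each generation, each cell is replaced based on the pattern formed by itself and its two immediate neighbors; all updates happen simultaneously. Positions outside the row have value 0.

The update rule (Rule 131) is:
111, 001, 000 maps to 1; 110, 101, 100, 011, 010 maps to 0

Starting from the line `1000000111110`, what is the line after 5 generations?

generation 1: 0011111011100
generation 2: 1101110001001
generation 3: 0000100110010
generation 4: 1111001000100
generation 5: 0110010011001

0110010011001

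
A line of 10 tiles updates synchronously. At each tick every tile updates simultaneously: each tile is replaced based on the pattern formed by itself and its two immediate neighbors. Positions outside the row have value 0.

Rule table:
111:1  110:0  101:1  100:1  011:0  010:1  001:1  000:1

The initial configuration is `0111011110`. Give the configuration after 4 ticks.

tick 1: 1010101101
tick 2: 1111110011
tick 3: 0111101100
tick 4: 1011010011

1011010011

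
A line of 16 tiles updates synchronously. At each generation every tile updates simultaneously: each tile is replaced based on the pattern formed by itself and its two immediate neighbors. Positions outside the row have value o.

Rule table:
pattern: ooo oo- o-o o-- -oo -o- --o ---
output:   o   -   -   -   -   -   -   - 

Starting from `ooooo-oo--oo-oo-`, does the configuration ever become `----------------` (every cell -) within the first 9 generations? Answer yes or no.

generation 1: oooo------------
generation 2: ooo-------------
generation 3: oo--------------
generation 4: o---------------
generation 5: ----------------
all cells are - at generation 5

yes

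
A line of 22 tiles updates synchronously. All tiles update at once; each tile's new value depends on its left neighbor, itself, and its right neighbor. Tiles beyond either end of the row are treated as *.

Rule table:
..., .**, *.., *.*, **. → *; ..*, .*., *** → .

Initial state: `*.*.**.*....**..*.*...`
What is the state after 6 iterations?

**.****.***.***..*.**.
.***..***.***.**..****
**.**.*.***.*****.*...
.*****.**.***...**.**.
**...******.***.******
.***.*....***.***.....

.***.*....***.***.....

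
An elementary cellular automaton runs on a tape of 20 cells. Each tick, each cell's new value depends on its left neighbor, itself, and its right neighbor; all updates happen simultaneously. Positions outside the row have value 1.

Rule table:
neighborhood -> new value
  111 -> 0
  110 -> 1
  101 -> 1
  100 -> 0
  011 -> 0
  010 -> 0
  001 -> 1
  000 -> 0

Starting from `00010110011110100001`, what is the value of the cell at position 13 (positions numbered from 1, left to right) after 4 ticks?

00101010100011000010
01010101000101000101
10101010001010001010
11010100010100010101
position 13 holds 0

0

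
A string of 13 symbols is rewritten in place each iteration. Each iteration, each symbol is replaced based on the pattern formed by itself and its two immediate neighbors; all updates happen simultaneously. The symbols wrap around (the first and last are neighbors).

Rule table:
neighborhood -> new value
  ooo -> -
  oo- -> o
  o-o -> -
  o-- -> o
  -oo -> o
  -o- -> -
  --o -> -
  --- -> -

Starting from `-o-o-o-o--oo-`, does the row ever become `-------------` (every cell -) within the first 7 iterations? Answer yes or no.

iteration 1: --------o-ooo
iteration 2: o---------o-o
iteration 3: oo----------o
iteration 4: -oo---------o
iteration 5: -ooo---------
iteration 6: -o-oo--------
iteration 7: ---ooo-------
iteration 7 is ---ooo-------, still not uniform -

no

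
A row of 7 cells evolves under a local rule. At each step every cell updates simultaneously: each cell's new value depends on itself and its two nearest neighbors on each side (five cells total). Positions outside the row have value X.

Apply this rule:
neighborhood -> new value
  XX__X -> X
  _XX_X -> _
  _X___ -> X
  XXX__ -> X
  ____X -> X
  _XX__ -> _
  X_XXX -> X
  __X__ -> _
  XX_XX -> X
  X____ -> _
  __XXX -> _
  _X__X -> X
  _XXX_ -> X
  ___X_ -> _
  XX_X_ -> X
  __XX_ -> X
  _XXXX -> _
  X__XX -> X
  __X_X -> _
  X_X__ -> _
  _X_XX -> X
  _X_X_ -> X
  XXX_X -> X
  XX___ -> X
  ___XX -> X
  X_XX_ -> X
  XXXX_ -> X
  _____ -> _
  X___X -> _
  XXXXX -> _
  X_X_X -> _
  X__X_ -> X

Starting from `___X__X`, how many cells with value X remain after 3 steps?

X___XX_
XX_XX_X
XXXX_XX
count of X: 6

6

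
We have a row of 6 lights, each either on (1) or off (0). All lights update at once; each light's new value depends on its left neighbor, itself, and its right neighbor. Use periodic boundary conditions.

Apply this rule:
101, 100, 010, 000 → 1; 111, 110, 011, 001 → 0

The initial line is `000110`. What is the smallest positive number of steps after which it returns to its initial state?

step 1: 110001
step 2: 001100
step 3: 100011
step 4: 011000
step 5: 000111
step 6: 110000
step 7: 001110
step 8: 100001
step 9: 011100
step 10: 000011
step 11: 111000
step 12: 000110

12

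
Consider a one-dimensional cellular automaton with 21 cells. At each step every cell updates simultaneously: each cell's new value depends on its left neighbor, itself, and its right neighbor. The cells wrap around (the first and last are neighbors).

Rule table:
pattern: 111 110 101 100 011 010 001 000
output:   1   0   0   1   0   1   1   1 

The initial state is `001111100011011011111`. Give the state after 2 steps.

110111011100000001110
000010001011111110100

000010001011111110100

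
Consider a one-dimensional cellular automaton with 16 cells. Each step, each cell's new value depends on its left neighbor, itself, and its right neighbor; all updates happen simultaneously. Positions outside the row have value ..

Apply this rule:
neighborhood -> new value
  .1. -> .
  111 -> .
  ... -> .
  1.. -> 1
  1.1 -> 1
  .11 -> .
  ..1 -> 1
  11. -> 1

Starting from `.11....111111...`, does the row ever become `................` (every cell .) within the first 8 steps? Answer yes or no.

1.11..1.....11..
.1.111.1...1.11.
1.1..11.1.1.1.11
.1.11.11.1.1.1.1
1.1.11.11.1.1.1.
.1.1.11.11.1.1.1
1.1.1.11.11.1.1.
.1.1.1.11.11.1.1
step 8 is .1.1.1.11.11.1.1, still not uniform .

no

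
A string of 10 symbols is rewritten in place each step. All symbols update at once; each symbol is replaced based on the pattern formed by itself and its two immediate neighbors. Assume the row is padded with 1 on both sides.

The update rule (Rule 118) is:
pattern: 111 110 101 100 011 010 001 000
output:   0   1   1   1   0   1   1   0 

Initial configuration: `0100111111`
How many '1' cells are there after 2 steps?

step 1: 1111000000
step 2: 0001100001
count of 1: 3

3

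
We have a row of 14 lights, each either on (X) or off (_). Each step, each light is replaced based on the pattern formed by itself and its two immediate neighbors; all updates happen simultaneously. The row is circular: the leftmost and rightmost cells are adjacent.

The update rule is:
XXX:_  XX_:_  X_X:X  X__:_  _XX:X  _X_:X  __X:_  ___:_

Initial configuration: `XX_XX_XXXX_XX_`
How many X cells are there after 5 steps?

4

X_XX_XX___XX_X
_XX_XX____X_XX
XX_XX_____XXX_
X_XX______X__X
_XX_______X__X
count of X: 4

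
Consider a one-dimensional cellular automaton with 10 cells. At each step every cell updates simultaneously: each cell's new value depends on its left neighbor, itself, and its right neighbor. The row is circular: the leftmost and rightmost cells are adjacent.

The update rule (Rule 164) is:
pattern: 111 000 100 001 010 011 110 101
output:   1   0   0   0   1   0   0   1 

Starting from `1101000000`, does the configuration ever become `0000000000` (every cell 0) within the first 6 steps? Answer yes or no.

yes

0011000000
0000000000
all cells are 0 at step 2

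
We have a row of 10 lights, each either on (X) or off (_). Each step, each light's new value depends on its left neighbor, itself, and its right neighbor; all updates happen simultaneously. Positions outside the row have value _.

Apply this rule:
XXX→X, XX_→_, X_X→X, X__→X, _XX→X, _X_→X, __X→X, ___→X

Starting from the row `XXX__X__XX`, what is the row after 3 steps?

XX_XXXXXX_
X_XXXXXX_X
XXXXXXX_XX

XXXXXXX_XX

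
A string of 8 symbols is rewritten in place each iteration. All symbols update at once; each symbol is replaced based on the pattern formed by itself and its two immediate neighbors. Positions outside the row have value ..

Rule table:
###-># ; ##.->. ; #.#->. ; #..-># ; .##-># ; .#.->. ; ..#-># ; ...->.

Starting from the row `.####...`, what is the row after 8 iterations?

####.#..
###...#.
##.#.#.#
#.......
.#......
#.#.....
...#....
..#.#...

..#.#...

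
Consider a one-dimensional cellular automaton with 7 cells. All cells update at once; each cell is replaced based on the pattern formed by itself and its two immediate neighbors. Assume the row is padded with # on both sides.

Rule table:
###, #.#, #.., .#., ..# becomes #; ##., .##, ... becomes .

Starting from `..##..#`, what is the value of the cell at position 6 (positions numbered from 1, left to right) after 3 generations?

##..##.
#.##..#
.#..##.
position 6 holds #

#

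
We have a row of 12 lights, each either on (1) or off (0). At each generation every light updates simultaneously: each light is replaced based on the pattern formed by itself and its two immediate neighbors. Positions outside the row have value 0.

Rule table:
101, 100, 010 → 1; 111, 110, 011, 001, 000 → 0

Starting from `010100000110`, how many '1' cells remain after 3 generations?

011110000001
000001000001
000001100001
count of 1: 3

3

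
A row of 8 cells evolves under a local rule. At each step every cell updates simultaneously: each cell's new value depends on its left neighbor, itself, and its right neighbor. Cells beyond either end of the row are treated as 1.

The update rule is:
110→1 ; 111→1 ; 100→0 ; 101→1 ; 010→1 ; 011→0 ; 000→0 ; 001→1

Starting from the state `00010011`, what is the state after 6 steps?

11111101

step 1: 00110101
step 2: 01011110
step 3: 11101111
step 4: 11110111
step 5: 11111011
step 6: 11111101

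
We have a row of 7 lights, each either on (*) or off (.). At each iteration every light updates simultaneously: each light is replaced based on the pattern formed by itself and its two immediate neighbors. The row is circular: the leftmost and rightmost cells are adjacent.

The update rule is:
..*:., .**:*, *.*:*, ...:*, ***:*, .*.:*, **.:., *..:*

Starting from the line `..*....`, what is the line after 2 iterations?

*.*****
.******

.******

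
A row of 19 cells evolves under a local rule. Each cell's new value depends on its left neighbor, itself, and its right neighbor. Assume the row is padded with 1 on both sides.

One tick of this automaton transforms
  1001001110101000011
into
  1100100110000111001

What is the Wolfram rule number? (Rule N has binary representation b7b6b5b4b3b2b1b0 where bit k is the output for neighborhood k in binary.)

209

position 7: 111 → 1  (bit 7 = 1)
position 0: 110 → 1  (bit 6 = 1)
position 9: 101 → 0  (bit 5 = 0)
position 1: 100 → 1  (bit 4 = 1)
position 6: 011 → 0  (bit 3 = 0)
position 3: 010 → 0  (bit 2 = 0)
position 2: 001 → 0  (bit 1 = 0)
position 14: 000 → 1  (bit 0 = 1)
bits b7..b0 = 11010001 = 209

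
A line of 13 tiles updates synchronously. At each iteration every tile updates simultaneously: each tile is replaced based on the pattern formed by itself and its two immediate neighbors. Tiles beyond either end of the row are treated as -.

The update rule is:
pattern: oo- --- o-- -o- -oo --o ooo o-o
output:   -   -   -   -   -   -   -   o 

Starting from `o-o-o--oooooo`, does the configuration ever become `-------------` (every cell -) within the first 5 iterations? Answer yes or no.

yes

-o-o---------
--o----------
-------------
all cells are - at iteration 3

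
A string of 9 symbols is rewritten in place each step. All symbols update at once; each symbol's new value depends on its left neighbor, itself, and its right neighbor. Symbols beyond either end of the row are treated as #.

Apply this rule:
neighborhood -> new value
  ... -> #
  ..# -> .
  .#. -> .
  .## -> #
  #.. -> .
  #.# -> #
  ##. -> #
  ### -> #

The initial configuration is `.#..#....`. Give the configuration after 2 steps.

#.###.###

#.....##.
#.###.###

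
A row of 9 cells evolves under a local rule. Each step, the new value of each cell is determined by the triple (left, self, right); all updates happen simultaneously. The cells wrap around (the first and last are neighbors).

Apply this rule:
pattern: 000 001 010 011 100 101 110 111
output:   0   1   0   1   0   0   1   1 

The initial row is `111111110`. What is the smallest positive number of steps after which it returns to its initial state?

111111110

1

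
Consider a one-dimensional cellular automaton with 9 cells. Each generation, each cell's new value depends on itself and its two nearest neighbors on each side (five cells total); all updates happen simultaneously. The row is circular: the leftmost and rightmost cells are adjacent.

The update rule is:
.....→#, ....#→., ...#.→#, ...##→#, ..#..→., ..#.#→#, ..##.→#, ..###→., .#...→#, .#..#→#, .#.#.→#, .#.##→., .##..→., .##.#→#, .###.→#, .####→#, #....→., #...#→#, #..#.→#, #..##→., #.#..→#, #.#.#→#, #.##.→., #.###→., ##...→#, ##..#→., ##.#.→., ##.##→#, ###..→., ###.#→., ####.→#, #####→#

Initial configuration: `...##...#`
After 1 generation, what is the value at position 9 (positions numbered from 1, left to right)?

.

####.###.
position 9 holds .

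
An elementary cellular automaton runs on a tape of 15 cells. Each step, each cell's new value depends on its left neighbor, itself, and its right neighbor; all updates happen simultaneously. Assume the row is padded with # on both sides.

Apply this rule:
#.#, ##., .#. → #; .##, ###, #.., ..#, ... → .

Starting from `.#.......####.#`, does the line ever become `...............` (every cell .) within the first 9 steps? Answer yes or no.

step 1: ##..........##.
step 2: .#...........##
step 3: ##.............
step 4: .#.............
step 5: ##.............  (repeats step 3; period 2)
step 9: ##.............
step 9 is ##............., still not uniform .

no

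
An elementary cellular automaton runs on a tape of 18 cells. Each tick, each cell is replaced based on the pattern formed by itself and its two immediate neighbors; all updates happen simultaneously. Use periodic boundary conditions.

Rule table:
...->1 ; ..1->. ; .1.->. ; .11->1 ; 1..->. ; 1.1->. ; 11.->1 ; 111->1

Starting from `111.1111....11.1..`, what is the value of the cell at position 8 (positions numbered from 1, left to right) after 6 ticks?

111.1111.11.11....
111.1111.11.11.11.
111.1111.11.11.11.  (fixed point — unchanged through tick 6)
position 8 holds 1

1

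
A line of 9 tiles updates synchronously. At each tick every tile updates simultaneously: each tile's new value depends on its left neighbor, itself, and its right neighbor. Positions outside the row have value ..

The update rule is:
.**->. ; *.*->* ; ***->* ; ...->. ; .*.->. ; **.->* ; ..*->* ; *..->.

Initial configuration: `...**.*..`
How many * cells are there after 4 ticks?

2

tick 1: ..*.**...
tick 2: .*.*.*...
tick 3: *.*.*....
tick 4: .*.*.....
count of *: 2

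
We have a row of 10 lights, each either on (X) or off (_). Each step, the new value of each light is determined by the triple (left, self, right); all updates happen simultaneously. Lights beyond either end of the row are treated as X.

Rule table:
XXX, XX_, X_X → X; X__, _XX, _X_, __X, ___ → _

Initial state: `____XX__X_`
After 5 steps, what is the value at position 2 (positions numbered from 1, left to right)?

_____X___X
__________
__________  (fixed point — unchanged through step 5)
position 2 holds _

_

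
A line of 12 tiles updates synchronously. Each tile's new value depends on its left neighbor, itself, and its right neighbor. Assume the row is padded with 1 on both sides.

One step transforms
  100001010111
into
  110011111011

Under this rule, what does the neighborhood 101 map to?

1

At position 6 the neighborhood is 101; the next row has 1 there.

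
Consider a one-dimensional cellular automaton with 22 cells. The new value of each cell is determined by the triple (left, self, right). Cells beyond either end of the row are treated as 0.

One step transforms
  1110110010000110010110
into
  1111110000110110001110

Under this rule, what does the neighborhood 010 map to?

0

At position 8 the neighborhood is 010; the next row has 0 there.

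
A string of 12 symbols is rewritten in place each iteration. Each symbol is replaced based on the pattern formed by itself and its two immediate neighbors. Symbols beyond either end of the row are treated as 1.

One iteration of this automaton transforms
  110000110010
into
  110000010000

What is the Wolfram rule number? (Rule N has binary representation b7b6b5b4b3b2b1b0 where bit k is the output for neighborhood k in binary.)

192

position 0: 111 → 1  (bit 7 = 1)
position 1: 110 → 1  (bit 6 = 1)
position 11: 101 → 0  (bit 5 = 0)
position 2: 100 → 0  (bit 4 = 0)
position 6: 011 → 0  (bit 3 = 0)
position 10: 010 → 0  (bit 2 = 0)
position 5: 001 → 0  (bit 1 = 0)
position 3: 000 → 0  (bit 0 = 0)
bits b7..b0 = 11000000 = 192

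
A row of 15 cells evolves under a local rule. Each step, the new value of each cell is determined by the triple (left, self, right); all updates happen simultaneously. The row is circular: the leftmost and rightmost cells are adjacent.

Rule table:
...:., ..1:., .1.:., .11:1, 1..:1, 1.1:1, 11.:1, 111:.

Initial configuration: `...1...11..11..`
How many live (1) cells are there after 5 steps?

6

step 1: ....1..111.111.
step 2: .....1.1.111.11
step 3: 1.....1.11.1111
step 4: 11.....11111...
step 5: 111....1...11..
count of 1: 6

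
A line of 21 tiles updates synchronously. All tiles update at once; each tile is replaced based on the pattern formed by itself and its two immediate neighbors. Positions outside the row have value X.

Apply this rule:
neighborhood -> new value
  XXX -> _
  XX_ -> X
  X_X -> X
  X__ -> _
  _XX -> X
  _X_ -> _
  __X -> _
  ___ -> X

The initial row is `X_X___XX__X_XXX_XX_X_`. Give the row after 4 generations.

XX__X_XX___XX_XXXXX_X
_X___XXX_X_XXXX___XXX
X__X_X_XX_XX__X_X_X__
X___X_XXXXXX___X_X___

X___X_XXXXXX___X_X___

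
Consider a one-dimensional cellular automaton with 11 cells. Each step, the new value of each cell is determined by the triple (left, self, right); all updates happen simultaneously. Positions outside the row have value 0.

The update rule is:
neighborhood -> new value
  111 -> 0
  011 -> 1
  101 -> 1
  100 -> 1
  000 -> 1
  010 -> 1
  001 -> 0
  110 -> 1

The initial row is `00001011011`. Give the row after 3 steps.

11101111101

11101111111
10111000001
11101111101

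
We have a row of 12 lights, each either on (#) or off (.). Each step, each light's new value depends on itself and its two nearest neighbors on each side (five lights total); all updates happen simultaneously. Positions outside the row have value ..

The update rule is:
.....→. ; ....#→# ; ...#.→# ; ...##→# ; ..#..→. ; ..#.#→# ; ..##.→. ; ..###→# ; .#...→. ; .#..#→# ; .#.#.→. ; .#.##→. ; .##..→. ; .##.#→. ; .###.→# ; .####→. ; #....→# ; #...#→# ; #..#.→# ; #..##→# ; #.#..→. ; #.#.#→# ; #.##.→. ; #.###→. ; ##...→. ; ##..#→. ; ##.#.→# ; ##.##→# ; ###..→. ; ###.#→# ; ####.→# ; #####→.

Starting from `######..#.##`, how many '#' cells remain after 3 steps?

5

#...#..##...
..##.##...#.
##..#...##..
count of #: 5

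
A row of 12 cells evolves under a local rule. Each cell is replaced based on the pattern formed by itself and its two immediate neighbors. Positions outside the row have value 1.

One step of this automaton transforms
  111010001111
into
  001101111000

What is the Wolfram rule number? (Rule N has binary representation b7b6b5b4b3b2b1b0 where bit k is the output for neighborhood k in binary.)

position 0: 111 → 0  (bit 7 = 0)
position 2: 110 → 1  (bit 6 = 1)
position 3: 101 → 1  (bit 5 = 1)
position 5: 100 → 1  (bit 4 = 1)
position 8: 011 → 1  (bit 3 = 1)
position 4: 010 → 0  (bit 2 = 0)
position 7: 001 → 1  (bit 1 = 1)
position 6: 000 → 1  (bit 0 = 1)
bits b7..b0 = 01111011 = 123

123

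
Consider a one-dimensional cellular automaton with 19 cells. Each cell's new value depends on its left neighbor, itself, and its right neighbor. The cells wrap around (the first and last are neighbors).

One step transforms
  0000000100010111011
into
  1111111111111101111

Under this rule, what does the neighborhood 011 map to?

At position 13 the neighborhood is 011; the next row has 1 there.

1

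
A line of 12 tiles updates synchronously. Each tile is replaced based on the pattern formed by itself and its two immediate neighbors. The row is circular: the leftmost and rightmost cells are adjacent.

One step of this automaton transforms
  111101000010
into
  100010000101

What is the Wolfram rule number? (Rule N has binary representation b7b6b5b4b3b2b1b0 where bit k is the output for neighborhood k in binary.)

position 1: 111 → 0  (bit 7 = 0)
position 3: 110 → 0  (bit 6 = 0)
position 4: 101 → 1  (bit 5 = 1)
position 6: 100 → 0  (bit 4 = 0)
position 0: 011 → 1  (bit 3 = 1)
position 5: 010 → 0  (bit 2 = 0)
position 9: 001 → 1  (bit 1 = 1)
position 7: 000 → 0  (bit 0 = 0)
bits b7..b0 = 00101010 = 42

42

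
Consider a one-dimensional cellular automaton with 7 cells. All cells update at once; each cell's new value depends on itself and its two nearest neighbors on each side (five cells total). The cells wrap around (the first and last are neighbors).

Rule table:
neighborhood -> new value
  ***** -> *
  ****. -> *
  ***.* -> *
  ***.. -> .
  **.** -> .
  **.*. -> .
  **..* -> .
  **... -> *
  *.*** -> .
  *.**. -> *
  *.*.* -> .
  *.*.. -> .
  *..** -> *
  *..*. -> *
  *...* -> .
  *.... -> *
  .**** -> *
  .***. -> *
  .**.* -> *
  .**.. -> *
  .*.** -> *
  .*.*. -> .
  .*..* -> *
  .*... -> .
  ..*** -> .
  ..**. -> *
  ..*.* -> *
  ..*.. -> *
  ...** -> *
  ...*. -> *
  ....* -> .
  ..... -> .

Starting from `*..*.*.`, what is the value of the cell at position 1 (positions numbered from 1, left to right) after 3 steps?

.***...
*.*.**.
...***.
position 1 holds .

.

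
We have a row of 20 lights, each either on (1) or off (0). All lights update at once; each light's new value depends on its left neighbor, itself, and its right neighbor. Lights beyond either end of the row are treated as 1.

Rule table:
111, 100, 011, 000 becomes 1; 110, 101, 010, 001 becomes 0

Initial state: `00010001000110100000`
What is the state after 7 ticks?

11111001000011001010

tick 1: 11001100110100011110
tick 2: 10101010100011011100
tick 3: 00000000011010011010
tick 4: 11111111010001010000
tick 5: 11111110001100001110
tick 6: 11111101101011101100
tick 7: 11111001000011001010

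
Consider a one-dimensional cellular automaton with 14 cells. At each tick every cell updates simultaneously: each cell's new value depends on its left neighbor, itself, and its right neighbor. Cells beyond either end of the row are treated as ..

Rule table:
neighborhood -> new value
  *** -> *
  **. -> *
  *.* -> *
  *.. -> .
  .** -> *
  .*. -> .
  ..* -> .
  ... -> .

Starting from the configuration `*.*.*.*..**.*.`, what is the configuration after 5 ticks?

.........***..

.*.*.*...***..
..*.*....***..
...*.....***..
.........***..
.........***..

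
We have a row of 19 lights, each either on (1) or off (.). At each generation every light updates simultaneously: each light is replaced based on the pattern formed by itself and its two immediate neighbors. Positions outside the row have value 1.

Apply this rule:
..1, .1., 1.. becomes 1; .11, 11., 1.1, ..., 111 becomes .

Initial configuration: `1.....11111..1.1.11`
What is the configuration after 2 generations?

.11.111...1....11.1

generation 1: .1...1.....111.1...
generation 2: .11.111...1....11.1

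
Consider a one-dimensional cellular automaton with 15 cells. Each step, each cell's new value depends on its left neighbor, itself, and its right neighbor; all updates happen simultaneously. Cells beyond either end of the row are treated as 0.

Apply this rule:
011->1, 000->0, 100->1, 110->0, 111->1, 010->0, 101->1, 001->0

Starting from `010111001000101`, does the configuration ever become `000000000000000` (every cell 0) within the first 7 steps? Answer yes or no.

no

001110100100010
001101010010001
001010101001000
000101010100100
000010101010010
000001010101001
000000101010100
step 7 is 000000101010100, still not uniform 0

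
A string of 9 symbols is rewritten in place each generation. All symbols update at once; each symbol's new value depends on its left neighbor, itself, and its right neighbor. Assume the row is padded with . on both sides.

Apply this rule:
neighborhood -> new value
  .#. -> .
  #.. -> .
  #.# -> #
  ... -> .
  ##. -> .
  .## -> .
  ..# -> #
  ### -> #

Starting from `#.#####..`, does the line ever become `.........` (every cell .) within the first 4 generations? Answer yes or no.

no

generation 1: .#.###...
generation 2: #.#.#....
generation 3: .#.#.....
generation 4: #.#......
generation 4 is #.#......, still not uniform .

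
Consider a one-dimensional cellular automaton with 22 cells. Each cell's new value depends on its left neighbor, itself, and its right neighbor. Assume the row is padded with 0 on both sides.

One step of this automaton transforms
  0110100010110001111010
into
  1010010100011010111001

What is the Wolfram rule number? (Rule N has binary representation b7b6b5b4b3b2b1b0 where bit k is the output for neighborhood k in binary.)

210

position 16: 111 → 1  (bit 7 = 1)
position 2: 110 → 1  (bit 6 = 1)
position 3: 101 → 0  (bit 5 = 0)
position 5: 100 → 1  (bit 4 = 1)
position 1: 011 → 0  (bit 3 = 0)
position 4: 010 → 0  (bit 2 = 0)
position 0: 001 → 1  (bit 1 = 1)
position 6: 000 → 0  (bit 0 = 0)
bits b7..b0 = 11010010 = 210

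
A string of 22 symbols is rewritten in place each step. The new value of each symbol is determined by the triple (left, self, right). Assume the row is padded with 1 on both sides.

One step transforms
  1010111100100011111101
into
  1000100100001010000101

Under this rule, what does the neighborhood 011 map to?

1

At position 4 the neighborhood is 011; the next row has 1 there.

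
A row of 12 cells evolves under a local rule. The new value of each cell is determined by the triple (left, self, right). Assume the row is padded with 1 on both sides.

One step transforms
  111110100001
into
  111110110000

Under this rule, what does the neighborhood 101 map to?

At position 5 the neighborhood is 101; the next row has 0 there.

0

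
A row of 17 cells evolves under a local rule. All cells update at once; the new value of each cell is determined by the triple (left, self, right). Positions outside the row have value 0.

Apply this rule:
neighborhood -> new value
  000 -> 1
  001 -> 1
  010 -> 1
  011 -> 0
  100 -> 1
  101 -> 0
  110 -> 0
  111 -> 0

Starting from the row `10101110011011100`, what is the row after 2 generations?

10111110011111100

10100001100000011
10111110011111100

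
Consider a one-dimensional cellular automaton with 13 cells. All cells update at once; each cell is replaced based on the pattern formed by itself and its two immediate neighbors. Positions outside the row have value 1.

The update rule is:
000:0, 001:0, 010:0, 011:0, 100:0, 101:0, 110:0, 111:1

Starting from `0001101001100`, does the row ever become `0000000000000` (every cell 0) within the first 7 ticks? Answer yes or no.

tick 1: 0000000000000
all cells are 0 at tick 1

yes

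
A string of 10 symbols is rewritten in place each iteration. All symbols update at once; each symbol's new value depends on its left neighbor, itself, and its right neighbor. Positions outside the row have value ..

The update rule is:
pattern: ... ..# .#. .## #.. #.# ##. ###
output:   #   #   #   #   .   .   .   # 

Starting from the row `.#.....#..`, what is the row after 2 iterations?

#..####..#

##.#####.#
#..####..#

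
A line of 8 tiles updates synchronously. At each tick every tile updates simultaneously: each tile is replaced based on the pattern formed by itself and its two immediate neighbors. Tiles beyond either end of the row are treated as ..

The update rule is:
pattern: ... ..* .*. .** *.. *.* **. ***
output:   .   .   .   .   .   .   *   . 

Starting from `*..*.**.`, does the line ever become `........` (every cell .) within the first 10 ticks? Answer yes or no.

yes

......*.
........
all cells are . at tick 2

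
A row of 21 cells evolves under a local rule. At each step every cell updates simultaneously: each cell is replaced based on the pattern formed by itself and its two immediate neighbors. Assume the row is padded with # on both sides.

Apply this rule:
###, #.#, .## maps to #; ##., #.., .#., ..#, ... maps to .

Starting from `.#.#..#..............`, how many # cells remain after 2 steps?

step 1: #.#..................
step 2: .#...................
count of #: 1

1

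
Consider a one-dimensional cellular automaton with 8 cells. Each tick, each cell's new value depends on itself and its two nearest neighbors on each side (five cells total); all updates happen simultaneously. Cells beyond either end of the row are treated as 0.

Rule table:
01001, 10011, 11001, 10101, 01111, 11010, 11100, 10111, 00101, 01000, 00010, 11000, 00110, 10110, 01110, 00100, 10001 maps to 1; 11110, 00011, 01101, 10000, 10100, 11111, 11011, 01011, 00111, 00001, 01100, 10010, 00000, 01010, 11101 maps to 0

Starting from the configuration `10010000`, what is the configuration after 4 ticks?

11011000
10010100
11010010
10101011

10101011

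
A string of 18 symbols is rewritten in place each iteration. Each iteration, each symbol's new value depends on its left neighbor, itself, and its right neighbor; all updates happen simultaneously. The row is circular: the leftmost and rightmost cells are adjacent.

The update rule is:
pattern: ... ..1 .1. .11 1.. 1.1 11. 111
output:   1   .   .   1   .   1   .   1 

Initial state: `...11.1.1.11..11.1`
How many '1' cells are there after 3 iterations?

.1.1.1.1.11...1.1.
..1.1.1.11..1..1..
1..1.1.11........1
count of 1: 6

6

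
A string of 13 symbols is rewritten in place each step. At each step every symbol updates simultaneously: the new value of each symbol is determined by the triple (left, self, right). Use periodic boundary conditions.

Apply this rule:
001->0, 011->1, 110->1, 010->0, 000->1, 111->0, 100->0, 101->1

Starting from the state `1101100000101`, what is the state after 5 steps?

0111101110011
1100111010011
0100101100010
0000011101000
1111010110011

1111010110011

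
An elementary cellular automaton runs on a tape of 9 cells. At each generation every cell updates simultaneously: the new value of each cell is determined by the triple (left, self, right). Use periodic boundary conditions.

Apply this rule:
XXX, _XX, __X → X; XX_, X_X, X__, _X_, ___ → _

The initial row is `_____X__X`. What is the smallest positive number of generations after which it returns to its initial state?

9

generation 1: ____X__X_
generation 2: ___X__X__
generation 3: __X__X___
generation 4: _X__X____
generation 5: X__X_____
generation 6: __X_____X
generation 7: _X_____X_
generation 8: X_____X__
generation 9: _____X__X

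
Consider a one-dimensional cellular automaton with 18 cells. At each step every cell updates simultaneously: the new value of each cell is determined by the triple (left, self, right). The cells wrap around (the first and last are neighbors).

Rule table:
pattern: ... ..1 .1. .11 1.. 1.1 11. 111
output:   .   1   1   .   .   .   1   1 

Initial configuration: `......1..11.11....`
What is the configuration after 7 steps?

1.1.1.1.1.1..1...1

.....11.1.1..1....
....1.1.1.1.11....
...11.1.1.1..1....
..1.1.1.1.1.11....
.11.1.1.1.1..1....
1.1.1.1.1.1.11....
1.1.1.1.1.1..1...1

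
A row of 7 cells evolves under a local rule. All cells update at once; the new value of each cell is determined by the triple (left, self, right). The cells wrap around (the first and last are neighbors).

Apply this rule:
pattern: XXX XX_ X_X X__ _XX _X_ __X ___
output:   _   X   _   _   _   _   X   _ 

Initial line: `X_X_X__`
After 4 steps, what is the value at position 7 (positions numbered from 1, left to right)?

_

step 1: ______X
step 2: _____X_
step 3: ____X__
step 4: ___X___
position 7 holds _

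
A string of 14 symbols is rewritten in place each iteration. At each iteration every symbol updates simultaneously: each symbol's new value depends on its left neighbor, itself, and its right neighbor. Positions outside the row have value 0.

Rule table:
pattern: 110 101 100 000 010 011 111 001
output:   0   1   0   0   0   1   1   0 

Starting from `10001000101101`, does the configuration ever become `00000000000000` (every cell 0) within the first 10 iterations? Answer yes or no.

00000000011010
00000000010100
00000000001000
00000000000000
all cells are 0 at iteration 4

yes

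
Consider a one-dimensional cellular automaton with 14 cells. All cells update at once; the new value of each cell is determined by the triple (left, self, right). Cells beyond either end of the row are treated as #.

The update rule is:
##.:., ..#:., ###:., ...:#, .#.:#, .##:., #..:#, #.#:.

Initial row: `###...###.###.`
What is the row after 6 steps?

...##.........
##...########.
..##..........
#...#########.
.##...........
...##########.

...##########.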